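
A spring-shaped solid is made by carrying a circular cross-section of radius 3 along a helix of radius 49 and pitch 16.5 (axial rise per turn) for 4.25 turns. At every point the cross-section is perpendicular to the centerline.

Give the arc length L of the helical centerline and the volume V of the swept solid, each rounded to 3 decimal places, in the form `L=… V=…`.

L=1310.351 V=37049.304

2πR = 2π·49 = 307.876080
per-turn = √(307.876080² + 16.5²) = √(94787.6807 + 272.25) = √95059.9307 = 308.317905
L = 4.25 × 308.317905 = 1310.351097
V = π·3² × L = 28.274334 × 1310.351097 = 37049.304423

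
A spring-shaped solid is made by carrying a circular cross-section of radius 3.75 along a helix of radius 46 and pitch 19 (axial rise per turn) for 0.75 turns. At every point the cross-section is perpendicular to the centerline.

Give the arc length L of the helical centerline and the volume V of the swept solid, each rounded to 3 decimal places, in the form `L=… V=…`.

2πR = 2π·46 = 289.026524
per-turn = √(289.026524² + 19²) = √(83536.3317 + 361) = √83897.3317 = 289.650361
L = 0.75 × 289.650361 = 217.237771
V = π·3.75² × L = 44.178647 × 217.237771 = 9597.270723

L=217.238 V=9597.271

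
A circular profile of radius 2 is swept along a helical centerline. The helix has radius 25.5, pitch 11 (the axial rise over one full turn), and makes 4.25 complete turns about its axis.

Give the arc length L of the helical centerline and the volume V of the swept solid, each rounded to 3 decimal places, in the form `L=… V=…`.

L=682.543 V=8577.090

2πR = 2π·25.5 = 160.221225
per-turn = √(160.221225² + 11²) = √(25670.8410 + 121) = √25791.8410 = 160.598384
L = 4.25 × 160.598384 = 682.543133
V = π·2² × L = 12.566371 × 682.543133 = 8577.089974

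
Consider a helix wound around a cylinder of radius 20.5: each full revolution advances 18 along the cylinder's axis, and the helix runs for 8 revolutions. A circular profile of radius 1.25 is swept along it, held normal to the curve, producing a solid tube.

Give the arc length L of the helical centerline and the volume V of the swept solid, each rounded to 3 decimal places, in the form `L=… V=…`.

2πR = 2π·20.5 = 128.805299
per-turn = √(128.805299² + 18²) = √(16590.8050 + 324) = √16914.8050 = 130.056930
L = 8 × 130.056930 = 1040.455439
V = π·1.25² × L = 4.908739 × 1040.455439 = 5107.323691

L=1040.455 V=5107.324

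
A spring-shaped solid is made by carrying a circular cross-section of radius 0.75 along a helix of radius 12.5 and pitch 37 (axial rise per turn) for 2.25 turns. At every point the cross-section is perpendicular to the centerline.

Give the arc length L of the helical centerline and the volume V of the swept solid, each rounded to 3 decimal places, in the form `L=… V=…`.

L=195.342 V=345.198

2πR = 2π·12.5 = 78.539816
per-turn = √(78.539816² + 37²) = √(6168.5028 + 1369) = √7537.5028 = 86.818793
L = 2.25 × 86.818793 = 195.342283
V = π·0.75² × L = 1.767146 × 195.342283 = 345.198309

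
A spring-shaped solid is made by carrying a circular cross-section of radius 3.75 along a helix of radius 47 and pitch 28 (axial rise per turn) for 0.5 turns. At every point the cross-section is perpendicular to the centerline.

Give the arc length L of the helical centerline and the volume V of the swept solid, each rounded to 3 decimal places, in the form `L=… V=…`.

2πR = 2π·47 = 295.309709
per-turn = √(295.309709² + 28²) = √(87207.8245 + 784) = √87991.8245 = 296.634159
L = 0.5 × 296.634159 = 148.317080
V = π·3.75² × L = 44.178647 × 148.317080 = 6552.447861

L=148.317 V=6552.448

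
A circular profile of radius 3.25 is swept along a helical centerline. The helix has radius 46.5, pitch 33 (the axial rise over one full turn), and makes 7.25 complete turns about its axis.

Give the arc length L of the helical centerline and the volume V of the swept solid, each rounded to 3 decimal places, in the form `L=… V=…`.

2πR = 2π·46.5 = 292.168117
per-turn = √(292.168117² + 33²) = √(85362.2085 + 1089) = √86451.2085 = 294.025864
L = 7.25 × 294.025864 = 2131.687511
V = π·3.25² × L = 33.183072 × 2131.687511 = 70735.941022

L=2131.688 V=70735.941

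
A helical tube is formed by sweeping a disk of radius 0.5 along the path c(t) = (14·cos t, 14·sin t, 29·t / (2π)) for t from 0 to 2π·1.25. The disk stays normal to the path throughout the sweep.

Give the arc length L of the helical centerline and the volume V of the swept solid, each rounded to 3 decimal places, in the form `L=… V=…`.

2πR = 2π·14 = 87.964594
per-turn = √(87.964594² + 29²) = √(7737.7699 + 841) = √8578.7699 = 92.621649
L = 1.25 × 92.621649 = 115.777061
V = π·0.5² × L = 0.785398 × 115.777061 = 90.931091

L=115.777 V=90.931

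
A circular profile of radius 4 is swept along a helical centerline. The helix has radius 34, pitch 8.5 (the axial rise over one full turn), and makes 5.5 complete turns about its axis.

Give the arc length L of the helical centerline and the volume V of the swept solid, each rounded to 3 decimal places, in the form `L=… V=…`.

2πR = 2π·34 = 213.628300
per-turn = √(213.628300² + 8.5²) = √(45637.0508 + 72.25) = √45709.3008 = 213.797336
L = 5.5 × 213.797336 = 1175.885346
V = π·4² × L = 50.265482 × 1175.885346 = 59106.444248

L=1175.885 V=59106.444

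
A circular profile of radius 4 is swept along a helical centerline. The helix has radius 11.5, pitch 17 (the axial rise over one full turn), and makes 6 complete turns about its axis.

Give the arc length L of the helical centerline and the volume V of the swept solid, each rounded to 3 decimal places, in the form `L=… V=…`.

2πR = 2π·11.5 = 72.256631
per-turn = √(72.256631² + 17²) = √(5221.0207 + 289) = √5510.0207 = 74.229514
L = 6 × 74.229514 = 445.377083
V = π·4² × L = 50.265482 × 445.377083 = 22387.093961

L=445.377 V=22387.094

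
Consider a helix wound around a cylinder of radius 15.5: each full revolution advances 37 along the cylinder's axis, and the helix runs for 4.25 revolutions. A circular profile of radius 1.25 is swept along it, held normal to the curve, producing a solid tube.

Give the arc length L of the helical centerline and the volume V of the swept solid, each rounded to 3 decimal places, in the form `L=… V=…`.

L=442.769 V=2173.439

2πR = 2π·15.5 = 97.389372
per-turn = √(97.389372² + 37²) = √(9484.6898 + 1369) = √10853.6898 = 104.181044
L = 4.25 × 104.181044 = 442.769435
V = π·1.25² × L = 4.908739 × 442.769435 = 2173.439381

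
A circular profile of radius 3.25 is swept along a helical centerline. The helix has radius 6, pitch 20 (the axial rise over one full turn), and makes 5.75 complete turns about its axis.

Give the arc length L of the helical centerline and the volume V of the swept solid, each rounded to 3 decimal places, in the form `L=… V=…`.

2πR = 2π·6 = 37.699112
per-turn = √(37.699112² + 20²) = √(1421.2230 + 400) = √1821.2230 = 42.675790
L = 5.75 × 42.675790 = 245.385791
V = π·3.25² × L = 33.183072 × 245.385791 = 8142.654478

L=245.386 V=8142.654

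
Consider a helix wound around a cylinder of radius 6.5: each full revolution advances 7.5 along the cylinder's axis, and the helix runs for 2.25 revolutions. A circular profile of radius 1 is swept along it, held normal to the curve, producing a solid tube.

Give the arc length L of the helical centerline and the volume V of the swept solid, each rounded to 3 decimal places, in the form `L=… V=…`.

L=93.428 V=293.513

2πR = 2π·6.5 = 40.840704
per-turn = √(40.840704² + 7.5²) = √(1667.9631 + 56.25) = √1724.2131 = 41.523646
L = 2.25 × 41.523646 = 93.428203
V = π·1² × L = 3.141593 × 93.428203 = 293.513355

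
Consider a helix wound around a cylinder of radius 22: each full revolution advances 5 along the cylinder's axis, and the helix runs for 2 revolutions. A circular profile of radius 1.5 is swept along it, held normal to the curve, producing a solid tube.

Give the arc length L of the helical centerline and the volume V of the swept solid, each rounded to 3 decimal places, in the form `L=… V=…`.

2πR = 2π·22 = 138.230077
per-turn = √(138.230077² + 5²) = √(19107.5541 + 25) = √19132.5541 = 138.320476
L = 2 × 138.320476 = 276.640952
V = π·1.5² × L = 7.068583 × 276.640952 = 1955.459663

L=276.641 V=1955.460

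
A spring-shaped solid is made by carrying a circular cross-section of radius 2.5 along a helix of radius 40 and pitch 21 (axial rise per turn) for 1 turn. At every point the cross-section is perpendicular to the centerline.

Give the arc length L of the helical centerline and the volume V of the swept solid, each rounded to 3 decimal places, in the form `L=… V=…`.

2πR = 2π·40 = 251.327412
per-turn = √(251.327412² + 21²) = √(63165.4682 + 441) = √63606.4682 = 252.203228
L = 1 × 252.203228 = 252.203228
V = π·2.5² × L = 19.634954 × 252.203228 = 4951.998800

L=252.203 V=4951.999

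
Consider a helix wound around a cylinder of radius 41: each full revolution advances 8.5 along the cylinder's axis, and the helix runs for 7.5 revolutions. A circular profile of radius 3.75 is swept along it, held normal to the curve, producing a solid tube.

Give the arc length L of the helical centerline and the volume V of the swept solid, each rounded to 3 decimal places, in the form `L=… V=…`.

2πR = 2π·41 = 257.610598
per-turn = √(257.610598² + 8.5²) = √(66363.2200 + 72.25) = √66435.4700 = 257.750790
L = 7.5 × 257.750790 = 1933.130929
V = π·3.75² × L = 44.178647 × 1933.130929 = 85403.108302

L=1933.131 V=85403.108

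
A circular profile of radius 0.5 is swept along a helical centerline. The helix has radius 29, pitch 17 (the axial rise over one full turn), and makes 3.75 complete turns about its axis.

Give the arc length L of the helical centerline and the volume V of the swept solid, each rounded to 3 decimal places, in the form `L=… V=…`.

2πR = 2π·29 = 182.212374
per-turn = √(182.212374² + 17²) = √(33201.3492 + 289) = √33490.3492 = 183.003686
L = 3.75 × 183.003686 = 686.263824
V = π·0.5² × L = 0.785398 × 686.263824 = 538.990347

L=686.264 V=538.990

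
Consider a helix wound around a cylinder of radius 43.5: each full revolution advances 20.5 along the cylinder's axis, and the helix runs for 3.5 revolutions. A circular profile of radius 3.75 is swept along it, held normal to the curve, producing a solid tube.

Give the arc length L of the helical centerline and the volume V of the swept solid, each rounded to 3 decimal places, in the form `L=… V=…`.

2πR = 2π·43.5 = 273.318561
per-turn = √(273.318561² + 20.5²) = √(74703.0357 + 420.25) = √75123.2857 = 274.086274
L = 3.5 × 274.086274 = 959.301960
V = π·3.75² × L = 44.178647 × 959.301960 = 42380.662350

L=959.302 V=42380.662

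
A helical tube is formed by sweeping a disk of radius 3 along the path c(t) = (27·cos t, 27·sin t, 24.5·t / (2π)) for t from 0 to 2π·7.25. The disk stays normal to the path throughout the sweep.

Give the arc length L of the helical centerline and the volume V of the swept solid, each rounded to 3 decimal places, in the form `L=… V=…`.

2πR = 2π·27 = 169.646003
per-turn = √(169.646003² + 24.5²) = √(28779.7664 + 600.25) = √29380.0164 = 171.405999
L = 7.25 × 171.405999 = 1242.693491
V = π·3² × L = 28.274334 × 1242.693491 = 35136.330692

L=1242.693 V=35136.331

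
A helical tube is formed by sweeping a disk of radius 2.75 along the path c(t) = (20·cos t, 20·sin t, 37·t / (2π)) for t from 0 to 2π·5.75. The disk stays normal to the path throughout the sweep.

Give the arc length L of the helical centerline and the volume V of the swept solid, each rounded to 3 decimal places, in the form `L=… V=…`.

L=753.236 V=17895.605

2πR = 2π·20 = 125.663706
per-turn = √(125.663706² + 37²) = √(15791.3670 + 1369) = √17160.3670 = 130.997584
L = 5.75 × 130.997584 = 753.236109
V = π·2.75² × L = 23.758294 × 753.236109 = 17895.605253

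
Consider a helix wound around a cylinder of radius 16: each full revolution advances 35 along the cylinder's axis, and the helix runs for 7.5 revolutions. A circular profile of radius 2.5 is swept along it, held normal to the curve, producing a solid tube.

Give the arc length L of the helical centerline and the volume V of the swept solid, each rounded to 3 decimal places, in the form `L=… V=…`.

L=798.371 V=15675.968

2πR = 2π·16 = 100.530965
per-turn = √(100.530965² + 35²) = √(10106.4749 + 1225) = √11331.4749 = 106.449401
L = 7.5 × 106.449401 = 798.370505
V = π·2.5² × L = 19.634954 × 798.370505 = 15675.968212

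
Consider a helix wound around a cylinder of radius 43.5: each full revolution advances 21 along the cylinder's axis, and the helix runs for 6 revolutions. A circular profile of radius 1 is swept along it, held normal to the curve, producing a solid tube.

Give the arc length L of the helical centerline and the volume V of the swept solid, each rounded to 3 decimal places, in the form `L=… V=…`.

2πR = 2π·43.5 = 273.318561
per-turn = √(273.318561² + 21²) = √(74703.0357 + 441) = √75144.0357 = 274.124125
L = 6 × 274.124125 = 1644.744748
V = π·1² × L = 3.141593 × 1644.744748 = 5167.118017

L=1644.745 V=5167.118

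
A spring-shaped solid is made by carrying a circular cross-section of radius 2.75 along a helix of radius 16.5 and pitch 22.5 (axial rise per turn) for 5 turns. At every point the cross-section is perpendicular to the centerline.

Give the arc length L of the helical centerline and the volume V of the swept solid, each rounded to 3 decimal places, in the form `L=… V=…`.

L=530.430 V=12602.118

2πR = 2π·16.5 = 103.672558
per-turn = √(103.672558² + 22.5²) = √(10747.9992 + 506.25) = √11254.2492 = 106.086046
L = 5 × 106.086046 = 530.430231
V = π·2.75² × L = 23.758294 × 530.430231 = 12602.117606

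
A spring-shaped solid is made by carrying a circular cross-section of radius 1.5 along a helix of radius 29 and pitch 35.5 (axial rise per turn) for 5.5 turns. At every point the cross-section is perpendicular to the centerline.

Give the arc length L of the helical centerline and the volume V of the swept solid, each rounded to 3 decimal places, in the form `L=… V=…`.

L=1021.011 V=7217.101

2πR = 2π·29 = 182.212374
per-turn = √(182.212374² + 35.5²) = √(33201.3492 + 1260.25) = √34461.5992 = 185.638356
L = 5.5 × 185.638356 = 1021.010958
V = π·1.5² × L = 7.068583 × 1021.010958 = 7217.101180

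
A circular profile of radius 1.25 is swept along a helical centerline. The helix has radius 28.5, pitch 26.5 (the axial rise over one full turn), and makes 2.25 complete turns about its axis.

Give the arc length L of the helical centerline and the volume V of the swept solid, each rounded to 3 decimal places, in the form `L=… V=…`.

L=407.297 V=1999.315

2πR = 2π·28.5 = 179.070781
per-turn = √(179.070781² + 26.5²) = √(32066.3447 + 702.25) = √32768.5947 = 181.020979
L = 2.25 × 181.020979 = 407.297202
V = π·1.25² × L = 4.908739 × 407.297202 = 1999.315464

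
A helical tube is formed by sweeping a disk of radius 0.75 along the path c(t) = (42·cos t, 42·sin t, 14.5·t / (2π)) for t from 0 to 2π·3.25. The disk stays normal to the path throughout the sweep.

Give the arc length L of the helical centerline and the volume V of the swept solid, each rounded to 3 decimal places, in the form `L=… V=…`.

2πR = 2π·42 = 263.893783
per-turn = √(263.893783² + 14.5²) = √(69639.9287 + 210.25) = √69850.1787 = 264.291844
L = 3.25 × 264.291844 = 858.948492
V = π·0.75² × L = 1.767146 × 858.948492 = 1517.887278

L=858.948 V=1517.887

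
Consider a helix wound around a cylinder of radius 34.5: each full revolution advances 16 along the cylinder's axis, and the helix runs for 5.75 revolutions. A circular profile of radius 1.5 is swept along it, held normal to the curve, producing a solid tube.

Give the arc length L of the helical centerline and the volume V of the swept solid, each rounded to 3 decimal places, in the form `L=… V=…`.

L=1249.818 V=8834.440

2πR = 2π·34.5 = 216.769893
per-turn = √(216.769893² + 16²) = √(46989.1866 + 256) = √47245.1866 = 217.359579
L = 5.75 × 217.359579 = 1249.817579
V = π·1.5² × L = 7.068583 × 1249.817579 = 8834.439879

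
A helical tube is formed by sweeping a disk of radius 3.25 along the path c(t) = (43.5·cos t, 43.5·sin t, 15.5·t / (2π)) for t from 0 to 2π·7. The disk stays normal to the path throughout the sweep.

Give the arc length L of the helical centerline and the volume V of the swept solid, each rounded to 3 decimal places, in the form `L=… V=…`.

2πR = 2π·43.5 = 273.318561
per-turn = √(273.318561² + 15.5²) = √(74703.0357 + 240.25) = √74943.2857 = 273.757714
L = 7 × 273.757714 = 1916.303995
V = π·3.25² × L = 33.183072 × 1916.303995 = 63588.854201

L=1916.304 V=63588.854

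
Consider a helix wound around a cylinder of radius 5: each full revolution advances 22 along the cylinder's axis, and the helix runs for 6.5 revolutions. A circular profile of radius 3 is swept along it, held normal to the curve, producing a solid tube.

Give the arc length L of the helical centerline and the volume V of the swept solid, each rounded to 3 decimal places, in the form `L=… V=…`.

2πR = 2π·5 = 31.415927
per-turn = √(31.415927² + 22²) = √(986.9604 + 484) = √1470.9604 = 38.353102
L = 6.5 × 38.353102 = 249.295164
V = π·3² × L = 28.274334 × 249.295164 = 7048.654691

L=249.295 V=7048.655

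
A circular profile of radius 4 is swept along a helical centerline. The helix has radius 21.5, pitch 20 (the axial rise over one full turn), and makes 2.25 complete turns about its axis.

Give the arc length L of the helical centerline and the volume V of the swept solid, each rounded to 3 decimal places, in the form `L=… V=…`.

2πR = 2π·21.5 = 135.088484
per-turn = √(135.088484² + 20²) = √(18248.8985 + 400) = √18648.8985 = 136.560970
L = 2.25 × 136.560970 = 307.262183
V = π·4² × L = 50.265482 × 307.262183 = 15444.681849

L=307.262 V=15444.682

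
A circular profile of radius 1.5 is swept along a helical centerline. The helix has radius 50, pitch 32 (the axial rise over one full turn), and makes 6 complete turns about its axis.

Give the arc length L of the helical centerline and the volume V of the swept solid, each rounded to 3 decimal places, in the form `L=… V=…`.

2πR = 2π·50 = 314.159265
per-turn = √(314.159265² + 32²) = √(98696.0440 + 1024) = √99720.0440 = 315.784806
L = 6 × 315.784806 = 1894.708839
V = π·1.5² × L = 7.068583 × 1894.708839 = 13392.907581

L=1894.709 V=13392.908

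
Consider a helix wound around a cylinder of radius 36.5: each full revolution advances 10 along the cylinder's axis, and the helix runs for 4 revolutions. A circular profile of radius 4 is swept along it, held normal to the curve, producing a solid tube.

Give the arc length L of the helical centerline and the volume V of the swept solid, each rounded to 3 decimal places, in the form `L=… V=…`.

L=918.217 V=46154.607

2πR = 2π·36.5 = 229.336264
per-turn = √(229.336264² + 10²) = √(52595.1219 + 100) = √52695.1219 = 229.554181
L = 4 × 229.554181 = 918.216723
V = π·4² × L = 50.265482 × 918.216723 = 46154.606562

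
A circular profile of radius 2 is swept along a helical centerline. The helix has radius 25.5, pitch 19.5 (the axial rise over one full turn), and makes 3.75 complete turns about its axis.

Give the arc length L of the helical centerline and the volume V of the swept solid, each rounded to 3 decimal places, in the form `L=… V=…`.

L=605.263 V=7605.961

2πR = 2π·25.5 = 160.221225
per-turn = √(160.221225² + 19.5²) = √(25670.8410 + 380.25) = √26051.0910 = 161.403504
L = 3.75 × 161.403504 = 605.263139
V = π·2² × L = 12.566371 × 605.263139 = 7605.960928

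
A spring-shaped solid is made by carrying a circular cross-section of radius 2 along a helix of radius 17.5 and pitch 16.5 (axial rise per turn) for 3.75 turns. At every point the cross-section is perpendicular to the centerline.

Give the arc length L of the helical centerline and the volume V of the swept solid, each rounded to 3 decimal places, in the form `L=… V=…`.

L=416.951 V=5239.557

2πR = 2π·17.5 = 109.955743
per-turn = √(109.955743² + 16.5²) = √(12090.2654 + 272.25) = √12362.5154 = 111.186849
L = 3.75 × 111.186849 = 416.950684
V = π·2² × L = 12.566371 × 416.950684 = 5239.556820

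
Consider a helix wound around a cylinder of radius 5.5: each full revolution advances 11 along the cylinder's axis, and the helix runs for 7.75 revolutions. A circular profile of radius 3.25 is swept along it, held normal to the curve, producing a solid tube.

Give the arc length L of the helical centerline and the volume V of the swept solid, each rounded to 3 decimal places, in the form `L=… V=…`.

L=281.061 V=9326.482

2πR = 2π·5.5 = 34.557519
per-turn = √(34.557519² + 11²) = √(1194.2221 + 121) = √1315.2221 = 36.265991
L = 7.75 × 36.265991 = 281.061433
V = π·3.25² × L = 33.183072 × 281.061433 = 9326.481894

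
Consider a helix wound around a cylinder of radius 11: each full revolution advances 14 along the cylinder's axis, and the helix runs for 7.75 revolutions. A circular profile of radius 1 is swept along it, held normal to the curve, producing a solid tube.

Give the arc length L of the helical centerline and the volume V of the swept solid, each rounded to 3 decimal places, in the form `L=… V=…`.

L=546.520 V=1716.943

2πR = 2π·11 = 69.115038
per-turn = √(69.115038² + 14²) = √(4776.8885 + 196) = √4972.8885 = 70.518710
L = 7.75 × 70.518710 = 546.520006
V = π·1² × L = 3.141593 × 546.520006 = 1716.943237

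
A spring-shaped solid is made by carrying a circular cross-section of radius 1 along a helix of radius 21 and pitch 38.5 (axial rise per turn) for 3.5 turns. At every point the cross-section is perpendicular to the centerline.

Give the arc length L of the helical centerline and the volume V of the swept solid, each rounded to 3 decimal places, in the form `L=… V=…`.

L=481.072 V=1511.331

2πR = 2π·21 = 131.946891
per-turn = √(131.946891² + 38.5²) = √(17409.9822 + 1482.25) = √18892.2322 = 137.449017
L = 3.5 × 137.449017 = 481.071558
V = π·1² × L = 3.141593 × 481.071558 = 1511.330873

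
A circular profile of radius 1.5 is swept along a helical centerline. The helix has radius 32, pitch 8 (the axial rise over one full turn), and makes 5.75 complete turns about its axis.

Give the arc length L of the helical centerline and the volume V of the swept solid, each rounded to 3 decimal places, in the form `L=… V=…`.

2πR = 2π·32 = 201.061930
per-turn = √(201.061930² + 8²) = √(40425.8996 + 64) = √40489.8996 = 201.221022
L = 5.75 × 201.221022 = 1157.020876
V = π·1.5² × L = 7.068583 × 1157.020876 = 8178.498636

L=1157.021 V=8178.499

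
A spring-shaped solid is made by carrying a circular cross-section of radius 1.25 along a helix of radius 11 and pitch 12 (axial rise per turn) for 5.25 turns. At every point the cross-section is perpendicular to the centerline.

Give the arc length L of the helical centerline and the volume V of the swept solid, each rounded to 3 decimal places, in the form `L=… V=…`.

2πR = 2π·11 = 69.115038
per-turn = √(69.115038² + 12²) = √(4776.8885 + 144) = √4920.8885 = 70.149045
L = 5.25 × 70.149045 = 368.282487
V = π·1.25² × L = 4.908739 × 368.282487 = 1807.802430

L=368.282 V=1807.802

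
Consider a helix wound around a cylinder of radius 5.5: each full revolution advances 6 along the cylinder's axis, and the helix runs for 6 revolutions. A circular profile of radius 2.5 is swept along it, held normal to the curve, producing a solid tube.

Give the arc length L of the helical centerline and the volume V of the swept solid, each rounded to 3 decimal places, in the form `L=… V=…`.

L=210.447 V=4132.120

2πR = 2π·5.5 = 34.557519
per-turn = √(34.557519² + 6²) = √(1194.2221 + 36) = √1230.2221 = 35.074523
L = 6 × 35.074523 = 210.447135
V = π·2.5² × L = 19.634954 × 210.447135 = 4132.119840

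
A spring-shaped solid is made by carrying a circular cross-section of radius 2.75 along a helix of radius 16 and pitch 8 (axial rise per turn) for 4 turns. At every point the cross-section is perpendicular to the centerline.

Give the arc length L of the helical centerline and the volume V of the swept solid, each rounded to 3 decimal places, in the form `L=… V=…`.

L=403.395 V=9583.979

2πR = 2π·16 = 100.530965
per-turn = √(100.530965² + 8²) = √(10106.4749 + 64) = √10170.4749 = 100.848772
L = 4 × 100.848772 = 403.395090
V = π·2.75² × L = 23.758294 × 403.395090 = 9583.979321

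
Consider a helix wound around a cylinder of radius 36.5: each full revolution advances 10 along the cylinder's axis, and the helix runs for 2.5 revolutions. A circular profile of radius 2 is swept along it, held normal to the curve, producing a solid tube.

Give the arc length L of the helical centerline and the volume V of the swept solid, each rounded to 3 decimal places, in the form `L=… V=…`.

L=573.885 V=7211.657

2πR = 2π·36.5 = 229.336264
per-turn = √(229.336264² + 10²) = √(52595.1219 + 100) = √52695.1219 = 229.554181
L = 2.5 × 229.554181 = 573.885452
V = π·2² × L = 12.566371 × 573.885452 = 7211.657275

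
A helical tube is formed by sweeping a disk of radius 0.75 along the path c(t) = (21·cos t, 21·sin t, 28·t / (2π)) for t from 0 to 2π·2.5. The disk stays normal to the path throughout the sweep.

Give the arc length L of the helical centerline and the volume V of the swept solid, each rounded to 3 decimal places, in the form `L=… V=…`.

L=337.213 V=595.904

2πR = 2π·21 = 131.946891
per-turn = √(131.946891² + 28²) = √(17409.9822 + 784) = √18193.9822 = 134.885070
L = 2.5 × 134.885070 = 337.212676
V = π·0.75² × L = 1.767146 × 337.212676 = 595.903986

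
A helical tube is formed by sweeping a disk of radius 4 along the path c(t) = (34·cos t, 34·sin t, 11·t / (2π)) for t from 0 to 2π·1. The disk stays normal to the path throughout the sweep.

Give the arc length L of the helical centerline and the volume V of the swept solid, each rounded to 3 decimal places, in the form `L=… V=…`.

2πR = 2π·34 = 213.628300
per-turn = √(213.628300² + 11²) = √(45637.0508 + 121) = √45758.0508 = 213.911315
L = 1 × 213.911315 = 213.911315
V = π·4² × L = 50.265482 × 213.911315 = 10752.355459

L=213.911 V=10752.355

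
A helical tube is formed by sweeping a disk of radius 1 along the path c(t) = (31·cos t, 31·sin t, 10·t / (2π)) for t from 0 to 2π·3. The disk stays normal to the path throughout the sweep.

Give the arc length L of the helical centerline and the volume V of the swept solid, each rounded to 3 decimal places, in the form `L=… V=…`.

L=585.106 V=1838.164

2πR = 2π·31 = 194.778745
per-turn = √(194.778745² + 10²) = √(37938.7593 + 100) = √38038.7593 = 195.035277
L = 3 × 195.035277 = 585.105831
V = π·1² × L = 3.141593 × 585.105831 = 1838.164181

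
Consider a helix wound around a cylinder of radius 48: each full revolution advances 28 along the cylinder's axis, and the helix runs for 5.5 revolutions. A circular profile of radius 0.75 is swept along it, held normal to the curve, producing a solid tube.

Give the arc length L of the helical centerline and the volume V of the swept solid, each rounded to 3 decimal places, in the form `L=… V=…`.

2πR = 2π·48 = 301.592895
per-turn = √(301.592895² + 28²) = √(90958.2742 + 784) = √91742.2742 = 302.889871
L = 5.5 × 302.889871 = 1665.894292
V = π·0.75² × L = 1.767146 × 1665.894292 = 2943.878215

L=1665.894 V=2943.878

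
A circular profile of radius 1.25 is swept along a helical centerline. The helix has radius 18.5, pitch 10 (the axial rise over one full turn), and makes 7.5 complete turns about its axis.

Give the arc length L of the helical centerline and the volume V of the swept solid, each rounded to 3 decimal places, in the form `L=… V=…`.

2πR = 2π·18.5 = 116.238928
per-turn = √(116.238928² + 10²) = √(13511.4884 + 100) = √13611.4884 = 116.668284
L = 7.5 × 116.668284 = 875.012128
V = π·1.25² × L = 4.908739 × 875.012128 = 4295.205739

L=875.012 V=4295.206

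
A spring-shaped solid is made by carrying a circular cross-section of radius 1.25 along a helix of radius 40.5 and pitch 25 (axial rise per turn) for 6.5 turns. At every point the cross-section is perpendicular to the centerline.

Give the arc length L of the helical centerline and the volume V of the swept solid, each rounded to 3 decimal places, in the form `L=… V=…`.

2πR = 2π·40.5 = 254.469005
per-turn = √(254.469005² + 25²) = √(64754.4745 + 625) = √65379.4745 = 255.694103
L = 6.5 × 255.694103 = 1662.011672
V = π·1.25² × L = 4.908739 × 1662.011672 = 8158.380715

L=1662.012 V=8158.381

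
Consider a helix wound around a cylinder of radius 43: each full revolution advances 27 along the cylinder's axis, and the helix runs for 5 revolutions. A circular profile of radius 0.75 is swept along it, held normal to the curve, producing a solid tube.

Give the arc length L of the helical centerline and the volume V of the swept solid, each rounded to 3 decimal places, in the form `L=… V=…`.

2πR = 2π·43 = 270.176968
per-turn = √(270.176968² + 27²) = √(72995.5942 + 729) = √73724.5942 = 271.522732
L = 5 × 271.522732 = 1357.613661
V = π·0.75² × L = 1.767146 × 1357.613661 = 2399.101372

L=1357.614 V=2399.101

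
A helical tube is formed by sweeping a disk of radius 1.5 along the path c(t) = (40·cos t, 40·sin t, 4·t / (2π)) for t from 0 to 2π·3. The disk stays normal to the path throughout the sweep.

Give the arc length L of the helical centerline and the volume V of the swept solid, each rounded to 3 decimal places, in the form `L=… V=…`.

2πR = 2π·40 = 251.327412
per-turn = √(251.327412² + 4²) = √(63165.4682 + 16) = √63181.4682 = 251.359241
L = 3 × 251.359241 = 754.077724
V = π·1.5² × L = 7.068583 × 754.077724 = 5330.261334

L=754.078 V=5330.261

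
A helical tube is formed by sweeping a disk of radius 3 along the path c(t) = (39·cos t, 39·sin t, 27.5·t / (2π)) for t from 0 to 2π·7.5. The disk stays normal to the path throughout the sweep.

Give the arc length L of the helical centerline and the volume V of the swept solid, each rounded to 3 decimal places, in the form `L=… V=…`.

2πR = 2π·39 = 245.044227
per-turn = √(245.044227² + 27.5²) = √(60046.6732 + 756.25) = √60802.9232 = 246.582488
L = 7.5 × 246.582488 = 1849.368657
V = π·3² × L = 28.274334 × 1849.368657 = 52289.666873

L=1849.369 V=52289.667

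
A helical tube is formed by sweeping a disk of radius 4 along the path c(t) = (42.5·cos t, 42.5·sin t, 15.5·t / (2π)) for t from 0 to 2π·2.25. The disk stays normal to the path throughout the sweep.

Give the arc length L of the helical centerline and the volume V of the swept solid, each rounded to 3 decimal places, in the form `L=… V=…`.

2πR = 2π·42.5 = 267.035376
per-turn = √(267.035376² + 15.5²) = √(71307.8918 + 240.25) = √71548.1418 = 267.484844
L = 2.25 × 267.484844 = 601.840899
V = π·4² × L = 50.265482 × 601.840899 = 30251.823157

L=601.841 V=30251.823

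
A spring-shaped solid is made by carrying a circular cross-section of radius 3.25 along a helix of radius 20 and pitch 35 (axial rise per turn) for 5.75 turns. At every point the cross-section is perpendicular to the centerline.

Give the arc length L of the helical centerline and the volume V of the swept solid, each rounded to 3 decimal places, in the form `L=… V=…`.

L=750.069 V=24889.597

2πR = 2π·20 = 125.663706
per-turn = √(125.663706² + 35²) = √(15791.3670 + 1225) = √17016.3670 = 130.446798
L = 5.75 × 130.446798 = 750.069087
V = π·3.25² × L = 33.183072 × 750.069087 = 24889.596823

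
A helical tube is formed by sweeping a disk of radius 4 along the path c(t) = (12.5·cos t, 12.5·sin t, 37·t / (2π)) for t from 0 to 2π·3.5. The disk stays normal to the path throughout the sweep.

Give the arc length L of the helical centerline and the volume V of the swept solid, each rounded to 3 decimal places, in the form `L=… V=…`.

2πR = 2π·12.5 = 78.539816
per-turn = √(78.539816² + 37²) = √(6168.5028 + 1369) = √7537.5028 = 86.818793
L = 3.5 × 86.818793 = 303.865774
V = π·4² × L = 50.265482 × 303.865774 = 15273.959740

L=303.866 V=15273.960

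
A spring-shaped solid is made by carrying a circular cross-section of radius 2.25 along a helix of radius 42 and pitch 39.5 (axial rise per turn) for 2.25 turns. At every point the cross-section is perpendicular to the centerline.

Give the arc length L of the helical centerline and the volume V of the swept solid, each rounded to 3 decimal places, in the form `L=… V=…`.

L=600.376 V=9548.562

2πR = 2π·42 = 263.893783
per-turn = √(263.893783² + 39.5²) = √(69639.9287 + 1560.25) = √71200.1787 = 266.833616
L = 2.25 × 266.833616 = 600.375636
V = π·2.25² × L = 15.904313 × 600.375636 = 9548.561919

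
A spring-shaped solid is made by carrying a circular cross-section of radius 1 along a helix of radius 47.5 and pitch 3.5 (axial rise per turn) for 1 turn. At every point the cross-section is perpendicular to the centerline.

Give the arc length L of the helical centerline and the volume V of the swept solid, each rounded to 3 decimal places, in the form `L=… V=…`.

2πR = 2π·47.5 = 298.451302
per-turn = √(298.451302² + 3.5²) = √(89073.1797 + 12.25) = √89085.4297 = 298.471824
L = 1 × 298.471824 = 298.471824
V = π·1² × L = 3.141593 × 298.471824 = 937.676890

L=298.472 V=937.677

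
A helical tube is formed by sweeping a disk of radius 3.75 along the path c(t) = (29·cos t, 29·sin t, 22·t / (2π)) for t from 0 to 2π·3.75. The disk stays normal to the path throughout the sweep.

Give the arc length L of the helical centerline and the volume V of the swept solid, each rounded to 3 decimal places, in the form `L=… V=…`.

2πR = 2π·29 = 182.212374
per-turn = √(182.212374² + 22²) = √(33201.3492 + 484) = √33685.3492 = 183.535689
L = 3.75 × 183.535689 = 688.258834
V = π·3.75² × L = 44.178647 × 688.258834 = 30406.343879

L=688.259 V=30406.344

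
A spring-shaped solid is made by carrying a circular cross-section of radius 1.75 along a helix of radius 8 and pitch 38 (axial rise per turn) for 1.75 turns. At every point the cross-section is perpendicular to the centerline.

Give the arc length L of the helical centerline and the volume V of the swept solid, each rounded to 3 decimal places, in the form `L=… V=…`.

L=110.272 V=1060.946

2πR = 2π·8 = 50.265482
per-turn = √(50.265482² + 38²) = √(2526.6187 + 1444) = √3970.6187 = 63.012846
L = 1.75 × 63.012846 = 110.272480
V = π·1.75² × L = 9.621128 × 110.272480 = 1060.945590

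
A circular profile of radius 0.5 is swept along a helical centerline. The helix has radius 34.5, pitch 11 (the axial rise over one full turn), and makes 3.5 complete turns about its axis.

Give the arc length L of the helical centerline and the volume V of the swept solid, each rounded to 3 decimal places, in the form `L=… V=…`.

L=759.671 V=596.644

2πR = 2π·34.5 = 216.769893
per-turn = √(216.769893² + 11²) = √(46989.1866 + 121) = √47110.1866 = 217.048811
L = 3.5 × 217.048811 = 759.670840
V = π·0.5² × L = 0.785398 × 759.670840 = 596.644083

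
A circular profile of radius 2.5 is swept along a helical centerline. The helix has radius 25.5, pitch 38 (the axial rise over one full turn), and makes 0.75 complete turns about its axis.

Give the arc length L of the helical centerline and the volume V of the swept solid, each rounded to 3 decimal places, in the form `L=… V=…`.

L=123.499 V=2424.905

2πR = 2π·25.5 = 160.221225
per-turn = √(160.221225² + 38²) = √(25670.8410 + 1444) = √27114.8410 = 164.665847
L = 0.75 × 164.665847 = 123.499385
V = π·2.5² × L = 19.634954 × 123.499385 = 2424.904753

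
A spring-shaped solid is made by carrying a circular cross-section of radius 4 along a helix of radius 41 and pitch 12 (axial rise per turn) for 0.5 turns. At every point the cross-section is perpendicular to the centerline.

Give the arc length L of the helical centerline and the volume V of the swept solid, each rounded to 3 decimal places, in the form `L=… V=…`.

L=128.945 V=6481.481

2πR = 2π·41 = 257.610598
per-turn = √(257.610598² + 12²) = √(66363.2200 + 144) = √66507.2200 = 257.889938
L = 0.5 × 257.889938 = 128.944969
V = π·4² × L = 50.265482 × 128.944969 = 6481.481071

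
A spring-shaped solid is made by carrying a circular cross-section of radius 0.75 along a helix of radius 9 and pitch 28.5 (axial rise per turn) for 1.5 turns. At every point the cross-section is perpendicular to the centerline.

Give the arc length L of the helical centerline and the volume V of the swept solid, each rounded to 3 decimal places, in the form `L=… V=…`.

L=94.987 V=167.856

2πR = 2π·9 = 56.548668
per-turn = √(56.548668² + 28.5²) = √(3197.7518 + 812.25) = √4010.0018 = 63.324575
L = 1.5 × 63.324575 = 94.986863
V = π·0.75² × L = 1.767146 × 94.986863 = 167.855642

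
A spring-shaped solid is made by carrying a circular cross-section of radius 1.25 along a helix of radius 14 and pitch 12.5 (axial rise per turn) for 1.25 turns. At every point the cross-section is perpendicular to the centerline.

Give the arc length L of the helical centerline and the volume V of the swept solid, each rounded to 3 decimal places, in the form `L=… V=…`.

2πR = 2π·14 = 87.964594
per-turn = √(87.964594² + 12.5²) = √(7737.7699 + 156.25) = √7894.0199 = 88.848297
L = 1.25 × 88.848297 = 111.060371
V = π·1.25² × L = 4.908739 × 111.060371 = 545.166322

L=111.060 V=545.166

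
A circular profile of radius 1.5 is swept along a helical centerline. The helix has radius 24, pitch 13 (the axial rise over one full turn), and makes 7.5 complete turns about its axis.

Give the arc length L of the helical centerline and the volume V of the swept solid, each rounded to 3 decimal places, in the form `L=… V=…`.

L=1135.168 V=8024.032

2πR = 2π·24 = 150.796447
per-turn = √(150.796447² + 13²) = √(22739.5685 + 169) = √22908.5685 = 151.355768
L = 7.5 × 151.355768 = 1135.168261
V = π·1.5² × L = 7.068583 × 1135.168261 = 8024.031605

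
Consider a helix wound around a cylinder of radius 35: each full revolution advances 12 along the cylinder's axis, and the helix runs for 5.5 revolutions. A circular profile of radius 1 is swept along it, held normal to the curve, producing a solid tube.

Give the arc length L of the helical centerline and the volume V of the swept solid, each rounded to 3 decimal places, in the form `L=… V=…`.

2πR = 2π·35 = 219.911486
per-turn = √(219.911486² + 12²) = √(48361.0616 + 144) = √48505.0616 = 220.238647
L = 5.5 × 220.238647 = 1211.312558
V = π·1² × L = 3.141593 × 1211.312558 = 3805.450632

L=1211.313 V=3805.451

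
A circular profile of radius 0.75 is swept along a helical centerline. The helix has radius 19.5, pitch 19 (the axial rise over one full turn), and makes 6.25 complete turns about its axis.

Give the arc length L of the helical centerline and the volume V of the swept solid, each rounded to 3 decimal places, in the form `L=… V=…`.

L=774.916 V=1369.390

2πR = 2π·19.5 = 122.522113
per-turn = √(122.522113² + 19²) = √(15011.6683 + 361) = √15372.6683 = 123.986565
L = 6.25 × 123.986565 = 774.916031
V = π·0.75² × L = 1.767146 × 774.916031 = 1369.389662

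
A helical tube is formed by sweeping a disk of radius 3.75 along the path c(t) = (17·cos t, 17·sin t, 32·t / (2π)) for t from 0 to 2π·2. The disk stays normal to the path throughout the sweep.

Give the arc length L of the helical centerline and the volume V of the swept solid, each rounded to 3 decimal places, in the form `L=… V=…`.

2πR = 2π·17 = 106.814150
per-turn = √(106.814150² + 32²) = √(11409.2627 + 1024) = √12433.2627 = 111.504541
L = 2 × 111.504541 = 223.009082
V = π·3.75² × L = 44.178647 × 223.009082 = 9852.239452

L=223.009 V=9852.239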